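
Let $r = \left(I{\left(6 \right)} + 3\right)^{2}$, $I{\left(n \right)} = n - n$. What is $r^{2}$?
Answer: $81$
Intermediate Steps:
$I{\left(n \right)} = 0$
$r = 9$ ($r = \left(0 + 3\right)^{2} = 3^{2} = 9$)
$r^{2} = 9^{2} = 81$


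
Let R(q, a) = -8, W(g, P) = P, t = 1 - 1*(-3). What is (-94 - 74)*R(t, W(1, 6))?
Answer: 1344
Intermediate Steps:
t = 4 (t = 1 + 3 = 4)
(-94 - 74)*R(t, W(1, 6)) = (-94 - 74)*(-8) = -168*(-8) = 1344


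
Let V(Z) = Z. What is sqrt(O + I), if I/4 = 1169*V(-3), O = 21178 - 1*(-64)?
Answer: sqrt(7214) ≈ 84.935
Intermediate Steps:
O = 21242 (O = 21178 + 64 = 21242)
I = -14028 (I = 4*(1169*(-3)) = 4*(-3507) = -14028)
sqrt(O + I) = sqrt(21242 - 14028) = sqrt(7214)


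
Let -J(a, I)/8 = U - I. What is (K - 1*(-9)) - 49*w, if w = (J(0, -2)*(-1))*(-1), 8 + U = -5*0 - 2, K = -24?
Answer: -3151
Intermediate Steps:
U = -10 (U = -8 + (-5*0 - 2) = -8 + (0 - 2) = -8 - 2 = -10)
J(a, I) = 80 + 8*I (J(a, I) = -8*(-10 - I) = 80 + 8*I)
w = 64 (w = ((80 + 8*(-2))*(-1))*(-1) = ((80 - 16)*(-1))*(-1) = (64*(-1))*(-1) = -64*(-1) = 64)
(K - 1*(-9)) - 49*w = (-24 - 1*(-9)) - 49*64 = (-24 + 9) - 3136 = -15 - 3136 = -3151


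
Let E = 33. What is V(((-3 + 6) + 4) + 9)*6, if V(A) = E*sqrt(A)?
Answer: 792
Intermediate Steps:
V(A) = 33*sqrt(A)
V(((-3 + 6) + 4) + 9)*6 = (33*sqrt(((-3 + 6) + 4) + 9))*6 = (33*sqrt((3 + 4) + 9))*6 = (33*sqrt(7 + 9))*6 = (33*sqrt(16))*6 = (33*4)*6 = 132*6 = 792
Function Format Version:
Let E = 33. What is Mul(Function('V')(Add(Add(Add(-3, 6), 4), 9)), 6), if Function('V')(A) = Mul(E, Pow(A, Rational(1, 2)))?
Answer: 792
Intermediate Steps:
Function('V')(A) = Mul(33, Pow(A, Rational(1, 2)))
Mul(Function('V')(Add(Add(Add(-3, 6), 4), 9)), 6) = Mul(Mul(33, Pow(Add(Add(Add(-3, 6), 4), 9), Rational(1, 2))), 6) = Mul(Mul(33, Pow(Add(Add(3, 4), 9), Rational(1, 2))), 6) = Mul(Mul(33, Pow(Add(7, 9), Rational(1, 2))), 6) = Mul(Mul(33, Pow(16, Rational(1, 2))), 6) = Mul(Mul(33, 4), 6) = Mul(132, 6) = 792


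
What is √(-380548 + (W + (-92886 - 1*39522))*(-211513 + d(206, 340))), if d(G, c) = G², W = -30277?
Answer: √27505911197 ≈ 1.6585e+5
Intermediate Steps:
√(-380548 + (W + (-92886 - 1*39522))*(-211513 + d(206, 340))) = √(-380548 + (-30277 + (-92886 - 1*39522))*(-211513 + 206²)) = √(-380548 + (-30277 + (-92886 - 39522))*(-211513 + 42436)) = √(-380548 + (-30277 - 132408)*(-169077)) = √(-380548 - 162685*(-169077)) = √(-380548 + 27506291745) = √27505911197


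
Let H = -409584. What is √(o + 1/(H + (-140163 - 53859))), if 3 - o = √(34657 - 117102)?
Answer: √(1093020006102 - 364340203236*I*√82445)/603606 ≈ 12.045 - 11.919*I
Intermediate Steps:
o = 3 - I*√82445 (o = 3 - √(34657 - 117102) = 3 - √(-82445) = 3 - I*√82445 ≈ 3.0 - 287.13*I)
√(o + 1/(H + (-140163 - 53859))) = √((3 - I*√82445) + 1/(-409584 + (-140163 - 53859))) = √((3 - I*√82445) + 1/(-409584 - 194022)) = √((3 - I*√82445) + 1/(-603606)) = √((3 - I*√82445) - 1/603606) = √(1810817/603606 - I*√82445)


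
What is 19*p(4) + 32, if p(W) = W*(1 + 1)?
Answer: 184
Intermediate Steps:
p(W) = 2*W (p(W) = W*2 = 2*W)
19*p(4) + 32 = 19*(2*4) + 32 = 19*8 + 32 = 152 + 32 = 184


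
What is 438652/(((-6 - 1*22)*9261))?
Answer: -109663/64827 ≈ -1.6916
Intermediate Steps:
438652/(((-6 - 1*22)*9261)) = 438652/(((-6 - 22)*9261)) = 438652/((-28*9261)) = 438652/(-259308) = 438652*(-1/259308) = -109663/64827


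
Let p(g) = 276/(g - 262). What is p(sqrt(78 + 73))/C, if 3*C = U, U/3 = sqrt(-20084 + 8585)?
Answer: 92*I*sqrt(1736349)/262533669 + 24104*I*sqrt(11499)/262533669 ≈ 0.010307*I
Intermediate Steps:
U = 3*I*sqrt(11499) (U = 3*sqrt(-20084 + 8585) = 3*sqrt(-11499) = 3*(I*sqrt(11499)) = 3*I*sqrt(11499) ≈ 321.7*I)
C = I*sqrt(11499) (C = (3*I*sqrt(11499))/3 = I*sqrt(11499) ≈ 107.23*I)
p(g) = 276/(-262 + g)
p(sqrt(78 + 73))/C = (276/(-262 + sqrt(78 + 73)))/((I*sqrt(11499))) = (276/(-262 + sqrt(151)))*(-I*sqrt(11499)/11499) = -92*I*sqrt(11499)/(3833*(-262 + sqrt(151)))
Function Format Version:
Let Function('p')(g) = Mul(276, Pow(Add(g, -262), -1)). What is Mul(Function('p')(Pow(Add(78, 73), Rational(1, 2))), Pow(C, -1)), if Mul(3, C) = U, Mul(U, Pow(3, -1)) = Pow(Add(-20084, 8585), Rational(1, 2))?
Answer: Add(Mul(Rational(92, 262533669), I, Pow(1736349, Rational(1, 2))), Mul(Rational(24104, 262533669), I, Pow(11499, Rational(1, 2)))) ≈ Mul(0.010307, I)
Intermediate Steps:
U = Mul(3, I, Pow(11499, Rational(1, 2))) (U = Mul(3, Pow(Add(-20084, 8585), Rational(1, 2))) = Mul(3, Pow(-11499, Rational(1, 2))) = Mul(3, Mul(I, Pow(11499, Rational(1, 2)))) = Mul(3, I, Pow(11499, Rational(1, 2))) ≈ Mul(321.70, I))
C = Mul(I, Pow(11499, Rational(1, 2))) (C = Mul(Rational(1, 3), Mul(3, I, Pow(11499, Rational(1, 2)))) = Mul(I, Pow(11499, Rational(1, 2))) ≈ Mul(107.23, I))
Function('p')(g) = Mul(276, Pow(Add(-262, g), -1))
Mul(Function('p')(Pow(Add(78, 73), Rational(1, 2))), Pow(C, -1)) = Mul(Mul(276, Pow(Add(-262, Pow(Add(78, 73), Rational(1, 2))), -1)), Pow(Mul(I, Pow(11499, Rational(1, 2))), -1)) = Mul(Mul(276, Pow(Add(-262, Pow(151, Rational(1, 2))), -1)), Mul(Rational(-1, 11499), I, Pow(11499, Rational(1, 2)))) = Mul(Rational(-92, 3833), I, Pow(11499, Rational(1, 2)), Pow(Add(-262, Pow(151, Rational(1, 2))), -1))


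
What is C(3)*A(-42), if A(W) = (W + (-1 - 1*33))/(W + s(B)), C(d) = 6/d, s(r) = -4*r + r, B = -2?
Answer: 38/9 ≈ 4.2222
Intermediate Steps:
s(r) = -3*r
A(W) = (-34 + W)/(6 + W) (A(W) = (W + (-1 - 1*33))/(W - 3*(-2)) = (W + (-1 - 33))/(W + 6) = (W - 34)/(6 + W) = (-34 + W)/(6 + W))
C(3)*A(-42) = (6/3)*((-34 - 42)/(6 - 42)) = (6*(⅓))*(-76/(-36)) = 2*(-1/36*(-76)) = 2*(19/9) = 38/9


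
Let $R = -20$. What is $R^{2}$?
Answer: $400$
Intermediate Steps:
$R^{2} = \left(-20\right)^{2} = 400$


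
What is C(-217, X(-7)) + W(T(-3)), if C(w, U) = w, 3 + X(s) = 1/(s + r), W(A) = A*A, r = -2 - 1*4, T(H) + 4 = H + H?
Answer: -117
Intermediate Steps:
T(H) = -4 + 2*H (T(H) = -4 + (H + H) = -4 + 2*H)
r = -6 (r = -2 - 4 = -6)
W(A) = A**2
X(s) = -3 + 1/(-6 + s) (X(s) = -3 + 1/(s - 6) = -3 + 1/(-6 + s))
C(-217, X(-7)) + W(T(-3)) = -217 + (-4 + 2*(-3))**2 = -217 + (-4 - 6)**2 = -217 + (-10)**2 = -217 + 100 = -117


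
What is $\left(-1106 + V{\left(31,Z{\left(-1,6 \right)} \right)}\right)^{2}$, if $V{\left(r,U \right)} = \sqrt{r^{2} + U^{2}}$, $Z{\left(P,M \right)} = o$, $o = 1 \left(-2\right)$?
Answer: $\left(1106 - \sqrt{965}\right)^{2} \approx 1.1555 \cdot 10^{6}$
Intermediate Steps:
$o = -2$
$Z{\left(P,M \right)} = -2$
$V{\left(r,U \right)} = \sqrt{U^{2} + r^{2}}$
$\left(-1106 + V{\left(31,Z{\left(-1,6 \right)} \right)}\right)^{2} = \left(-1106 + \sqrt{\left(-2\right)^{2} + 31^{2}}\right)^{2} = \left(-1106 + \sqrt{4 + 961}\right)^{2} = \left(-1106 + \sqrt{965}\right)^{2}$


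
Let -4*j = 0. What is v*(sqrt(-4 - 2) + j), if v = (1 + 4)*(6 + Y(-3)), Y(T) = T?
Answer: 15*I*sqrt(6) ≈ 36.742*I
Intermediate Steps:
j = 0 (j = -1/4*0 = 0)
v = 15 (v = (1 + 4)*(6 - 3) = 5*3 = 15)
v*(sqrt(-4 - 2) + j) = 15*(sqrt(-4 - 2) + 0) = 15*(sqrt(-6) + 0) = 15*(I*sqrt(6) + 0) = 15*(I*sqrt(6)) = 15*I*sqrt(6)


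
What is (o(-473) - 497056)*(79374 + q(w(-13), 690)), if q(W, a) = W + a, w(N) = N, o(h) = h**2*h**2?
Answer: 4006886233387635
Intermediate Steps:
o(h) = h**4
(o(-473) - 497056)*(79374 + q(w(-13), 690)) = ((-473)**4 - 497056)*(79374 + (-13 + 690)) = (50054665441 - 497056)*(79374 + 677) = 50054168385*80051 = 4006886233387635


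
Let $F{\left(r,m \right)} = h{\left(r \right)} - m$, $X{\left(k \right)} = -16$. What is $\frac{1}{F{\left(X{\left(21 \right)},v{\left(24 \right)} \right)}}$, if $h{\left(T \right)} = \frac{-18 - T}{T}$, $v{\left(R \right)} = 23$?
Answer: $- \frac{8}{183} \approx -0.043716$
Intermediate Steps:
$h{\left(T \right)} = \frac{-18 - T}{T}$
$F{\left(r,m \right)} = - m + \frac{-18 - r}{r}$ ($F{\left(r,m \right)} = \frac{-18 - r}{r} - m = - m + \frac{-18 - r}{r}$)
$\frac{1}{F{\left(X{\left(21 \right)},v{\left(24 \right)} \right)}} = \frac{1}{-1 - 23 - \frac{18}{-16}} = \frac{1}{-1 - 23 - - \frac{9}{8}} = \frac{1}{-1 - 23 + \frac{9}{8}} = \frac{1}{- \frac{183}{8}} = - \frac{8}{183}$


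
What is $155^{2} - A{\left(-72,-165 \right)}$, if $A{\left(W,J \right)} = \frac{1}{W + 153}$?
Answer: $\frac{1946024}{81} \approx 24025.0$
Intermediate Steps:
$A{\left(W,J \right)} = \frac{1}{153 + W}$
$155^{2} - A{\left(-72,-165 \right)} = 155^{2} - \frac{1}{153 - 72} = 24025 - \frac{1}{81} = \frac{1946024}{81}$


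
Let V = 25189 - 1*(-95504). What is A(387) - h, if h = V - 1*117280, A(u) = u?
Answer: -3026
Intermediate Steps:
V = 120693 (V = 25189 + 95504 = 120693)
h = 3413 (h = 120693 - 1*117280 = 120693 - 117280 = 3413)
A(387) - h = 387 - 1*3413 = 387 - 3413 = -3026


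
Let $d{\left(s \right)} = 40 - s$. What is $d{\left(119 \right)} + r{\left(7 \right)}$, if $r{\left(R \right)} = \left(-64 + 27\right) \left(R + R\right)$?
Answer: $-597$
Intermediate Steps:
$r{\left(R \right)} = - 74 R$ ($r{\left(R \right)} = - 37 \cdot 2 R = - 74 R$)
$d{\left(119 \right)} + r{\left(7 \right)} = \left(40 - 119\right) - 518 = -79 - 518 = -597$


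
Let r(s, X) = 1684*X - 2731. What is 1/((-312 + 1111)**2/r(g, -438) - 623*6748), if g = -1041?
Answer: -740323/3112321491693 ≈ -2.3787e-7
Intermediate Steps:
r(s, X) = -2731 + 1684*X
1/((-312 + 1111)**2/r(g, -438) - 623*6748) = 1/((-312 + 1111)**2/(-2731 + 1684*(-438)) - 623*6748) = 1/(799**2/(-2731 - 737592) - 4204004) = 1/(638401/(-740323) - 4204004) = 1/(638401*(-1/740323) - 4204004) = 1/(-638401/740323 - 4204004) = 1/(-3112321491693/740323) = -740323/3112321491693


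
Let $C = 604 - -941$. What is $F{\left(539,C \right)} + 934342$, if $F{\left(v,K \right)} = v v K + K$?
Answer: $449790832$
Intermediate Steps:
$C = 1545$ ($C = 604 + 941 = 1545$)
$F{\left(v,K \right)} = K + K v^{2}$ ($F{\left(v,K \right)} = v^{2} K + K = K v^{2} + K = K + K v^{2}$)
$F{\left(539,C \right)} + 934342 = 1545 \left(1 + 539^{2}\right) + 934342 = 1545 \left(1 + 290521\right) + 934342 = 1545 \cdot 290522 + 934342 = 448856490 + 934342 = 449790832$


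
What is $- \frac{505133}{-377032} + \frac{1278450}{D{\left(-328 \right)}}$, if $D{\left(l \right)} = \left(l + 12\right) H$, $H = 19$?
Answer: $- \frac{119745935467}{565925032} \approx -211.59$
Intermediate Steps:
$D{\left(l \right)} = 228 + 19 l$ ($D{\left(l \right)} = \left(l + 12\right) 19 = \left(12 + l\right) 19 = 228 + 19 l$)
$- \frac{505133}{-377032} + \frac{1278450}{D{\left(-328 \right)}} = - \frac{505133}{-377032} + \frac{1278450}{228 + 19 \left(-328\right)} = \left(-505133\right) \left(- \frac{1}{377032}\right) + \frac{1278450}{228 - 6232} = \frac{505133}{377032} + \frac{1278450}{-6004} = \frac{505133}{377032} + 1278450 \left(- \frac{1}{6004}\right) = \frac{505133}{377032} - \frac{639225}{3002} = - \frac{119745935467}{565925032}$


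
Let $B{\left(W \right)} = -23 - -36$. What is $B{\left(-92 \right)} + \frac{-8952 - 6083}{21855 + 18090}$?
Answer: $\frac{100850}{7989} \approx 12.624$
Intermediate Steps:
$B{\left(W \right)} = 13$ ($B{\left(W \right)} = -23 + 36 = 13$)
$B{\left(-92 \right)} + \frac{-8952 - 6083}{21855 + 18090} = 13 + \frac{-8952 - 6083}{21855 + 18090} = 13 - \frac{15035}{39945} = 13 - \frac{3007}{7989} = \frac{100850}{7989}$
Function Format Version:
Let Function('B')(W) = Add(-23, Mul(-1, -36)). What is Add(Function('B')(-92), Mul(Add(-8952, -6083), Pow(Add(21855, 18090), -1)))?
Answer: Rational(100850, 7989) ≈ 12.624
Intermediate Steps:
Function('B')(W) = 13 (Function('B')(W) = Add(-23, 36) = 13)
Add(Function('B')(-92), Mul(Add(-8952, -6083), Pow(Add(21855, 18090), -1))) = Add(13, Mul(Add(-8952, -6083), Pow(Add(21855, 18090), -1))) = Add(13, Mul(-15035, Pow(39945, -1))) = Add(13, Mul(-15035, Rational(1, 39945))) = Add(13, Rational(-3007, 7989)) = Rational(100850, 7989)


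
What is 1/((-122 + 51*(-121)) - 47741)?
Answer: -1/54034 ≈ -1.8507e-5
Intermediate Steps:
1/((-122 + 51*(-121)) - 47741) = 1/((-122 - 6171) - 47741) = 1/(-6293 - 47741) = 1/(-54034) = -1/54034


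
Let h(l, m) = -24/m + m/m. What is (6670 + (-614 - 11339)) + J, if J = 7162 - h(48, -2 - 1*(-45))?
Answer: 80778/43 ≈ 1878.6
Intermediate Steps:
h(l, m) = 1 - 24/m (h(l, m) = -24/m + 1 = 1 - 24/m)
J = 307947/43 (J = 7162 - (-24 + (-2 - 1*(-45)))/(-2 - 1*(-45)) = 7162 - (-24 + (-2 + 45))/(-2 + 45) = 7162 - (-24 + 43)/43 = 7162 - 19/43 = 307947/43 ≈ 7161.6)
(6670 + (-614 - 11339)) + J = (6670 + (-614 - 11339)) + 307947/43 = (6670 - 11953) + 307947/43 = -5283 + 307947/43 = 80778/43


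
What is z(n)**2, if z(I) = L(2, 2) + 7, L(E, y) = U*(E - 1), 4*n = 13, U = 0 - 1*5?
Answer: 4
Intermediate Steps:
U = -5 (U = 0 - 5 = -5)
n = 13/4 (n = (1/4)*13 = 13/4 ≈ 3.2500)
L(E, y) = 5 - 5*E (L(E, y) = -5*(E - 1) = -5*(-1 + E) = 5 - 5*E)
z(I) = 2 (z(I) = (5 - 5*2) + 7 = (5 - 10) + 7 = -5 + 7 = 2)
z(n)**2 = 2**2 = 4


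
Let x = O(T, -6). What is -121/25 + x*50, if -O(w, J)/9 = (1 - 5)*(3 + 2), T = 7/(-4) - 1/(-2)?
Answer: 224879/25 ≈ 8995.2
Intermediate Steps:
T = -5/4 (T = 7*(-1/4) - 1*(-1/2) = -7/4 + 1/2 = -5/4 ≈ -1.2500)
O(w, J) = 180 (O(w, J) = -9*(1 - 5)*(3 + 2) = -(-36)*5 = -9*(-20) = 180)
x = 180
-121/25 + x*50 = -121/25 + 180*50 = -121*1/25 + 9000 = -121/25 + 9000 = 224879/25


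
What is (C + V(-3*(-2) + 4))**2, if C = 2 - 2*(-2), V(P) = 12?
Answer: 324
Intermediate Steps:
C = 6 (C = 2 + 4 = 6)
(C + V(-3*(-2) + 4))**2 = (6 + 12)**2 = 18**2 = 324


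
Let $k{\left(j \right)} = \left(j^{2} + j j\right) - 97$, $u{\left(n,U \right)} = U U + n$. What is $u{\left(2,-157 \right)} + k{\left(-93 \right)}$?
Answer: $41852$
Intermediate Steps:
$u{\left(n,U \right)} = n + U^{2}$ ($u{\left(n,U \right)} = U^{2} + n = n + U^{2}$)
$k{\left(j \right)} = -97 + 2 j^{2}$ ($k{\left(j \right)} = \left(j^{2} + j^{2}\right) - 97 = 2 j^{2} - 97 = -97 + 2 j^{2}$)
$u{\left(2,-157 \right)} + k{\left(-93 \right)} = \left(2 + \left(-157\right)^{2}\right) - \left(97 - 2 \left(-93\right)^{2}\right) = \left(2 + 24649\right) + \left(-97 + 2 \cdot 8649\right) = 24651 + \left(-97 + 17298\right) = 24651 + 17201 = 41852$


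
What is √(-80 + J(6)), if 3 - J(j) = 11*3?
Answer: I*√110 ≈ 10.488*I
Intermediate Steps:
J(j) = -30 (J(j) = 3 - 11*3 = 3 - 1*33 = 3 - 33 = -30)
√(-80 + J(6)) = √(-80 - 30) = √(-110) = I*√110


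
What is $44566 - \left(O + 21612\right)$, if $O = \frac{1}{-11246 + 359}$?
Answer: $\frac{249900199}{10887} \approx 22954.0$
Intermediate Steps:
$O = - \frac{1}{10887}$ ($O = \frac{1}{-10887} = - \frac{1}{10887} \approx -9.1853 \cdot 10^{-5}$)
$44566 - \left(O + 21612\right) = 44566 - \left(- \frac{1}{10887} + 21612\right) = 44566 - \frac{235289843}{10887} = \frac{249900199}{10887}$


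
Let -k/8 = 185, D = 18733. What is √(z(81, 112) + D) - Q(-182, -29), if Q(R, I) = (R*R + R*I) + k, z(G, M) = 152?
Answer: -36922 + √18885 ≈ -36785.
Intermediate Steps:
k = -1480 (k = -8*185 = -1480)
Q(R, I) = -1480 + R² + I*R (Q(R, I) = (R*R + R*I) - 1480 = (R² + I*R) - 1480 = -1480 + R² + I*R)
√(z(81, 112) + D) - Q(-182, -29) = √(152 + 18733) - (-1480 + (-182)² - 29*(-182)) = √18885 - (-1480 + 33124 + 5278) = √18885 - 1*36922 = √18885 - 36922 = -36922 + √18885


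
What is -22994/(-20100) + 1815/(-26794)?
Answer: 72452467/67319925 ≈ 1.0762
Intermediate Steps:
-22994/(-20100) + 1815/(-26794) = -22994*(-1/20100) + 1815*(-1/26794) = 11497/10050 - 1815/26794 = 72452467/67319925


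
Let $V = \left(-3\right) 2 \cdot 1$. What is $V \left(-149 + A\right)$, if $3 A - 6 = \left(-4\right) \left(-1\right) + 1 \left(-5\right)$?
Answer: $884$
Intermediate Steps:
$V = -6$ ($V = \left(-6\right) 1 = -6$)
$A = \frac{5}{3}$ ($A = 2 + \frac{\left(-4\right) \left(-1\right) + 1 \left(-5\right)}{3} = 2 + \frac{4 - 5}{3} = 2 + \frac{1}{3} \left(-1\right) = 2 - \frac{1}{3} = \frac{5}{3} \approx 1.6667$)
$V \left(-149 + A\right) = - 6 \left(-149 + \frac{5}{3}\right) = \left(-6\right) \left(- \frac{442}{3}\right) = 884$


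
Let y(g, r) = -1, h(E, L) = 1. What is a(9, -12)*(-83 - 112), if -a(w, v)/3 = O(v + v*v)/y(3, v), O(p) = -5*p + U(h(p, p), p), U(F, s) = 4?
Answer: 383760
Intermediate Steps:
O(p) = 4 - 5*p (O(p) = -5*p + 4 = 4 - 5*p)
a(w, v) = 12 - 15*v - 15*v**2 (a(w, v) = -3*(4 - 5*(v + v*v))/(-1) = -3*(4 - 5*(v + v**2))*(-1) = -3*(4 + (-5*v - 5*v**2))*(-1) = -3*(4 - 5*v - 5*v**2)*(-1) = -3*(-4 + 5*v + 5*v**2) = 12 - 15*v - 15*v**2)
a(9, -12)*(-83 - 112) = (12 - 15*(-12)*(1 - 12))*(-83 - 112) = (12 - 15*(-12)*(-11))*(-195) = (12 - 1980)*(-195) = -1968*(-195) = 383760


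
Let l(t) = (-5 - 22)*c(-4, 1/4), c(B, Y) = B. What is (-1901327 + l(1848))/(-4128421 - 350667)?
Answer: 1901219/4479088 ≈ 0.42447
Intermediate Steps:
l(t) = 108 (l(t) = (-5 - 22)*(-4) = -27*(-4) = 108)
(-1901327 + l(1848))/(-4128421 - 350667) = (-1901327 + 108)/(-4128421 - 350667) = -1901219/(-4479088) = -1901219*(-1/4479088) = 1901219/4479088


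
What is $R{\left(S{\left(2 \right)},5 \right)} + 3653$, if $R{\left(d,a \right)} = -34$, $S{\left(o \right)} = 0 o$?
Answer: $3619$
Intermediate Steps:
$S{\left(o \right)} = 0$
$R{\left(S{\left(2 \right)},5 \right)} + 3653 = -34 + 3653 = 3619$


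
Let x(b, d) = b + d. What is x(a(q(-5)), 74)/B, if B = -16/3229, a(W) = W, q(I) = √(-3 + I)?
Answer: -119473/8 - 3229*I*√2/8 ≈ -14934.0 - 570.81*I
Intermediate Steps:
B = -16/3229 (B = -16*1/3229 = -16/3229 ≈ -0.0049551)
x(a(q(-5)), 74)/B = (√(-3 - 5) + 74)/(-16/3229) = (√(-8) + 74)*(-3229/16) = (2*I*√2 + 74)*(-3229/16) = (74 + 2*I*√2)*(-3229/16) = -119473/8 - 3229*I*√2/8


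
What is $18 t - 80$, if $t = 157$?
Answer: $2746$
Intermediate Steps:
$18 t - 80 = 18 \cdot 157 - 80 = 2826 - 80 = 2746$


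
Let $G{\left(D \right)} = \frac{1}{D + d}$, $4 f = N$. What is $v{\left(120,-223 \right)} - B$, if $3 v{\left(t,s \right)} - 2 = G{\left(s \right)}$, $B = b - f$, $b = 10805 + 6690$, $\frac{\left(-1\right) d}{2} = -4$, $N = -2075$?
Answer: $- \frac{15491253}{860} \approx -18013.0$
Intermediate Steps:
$d = 8$ ($d = \left(-2\right) \left(-4\right) = 8$)
$f = - \frac{2075}{4}$ ($f = \frac{1}{4} \left(-2075\right) = - \frac{2075}{4} \approx -518.75$)
$b = 17495$
$G{\left(D \right)} = \frac{1}{8 + D}$ ($G{\left(D \right)} = \frac{1}{D + 8} = \frac{1}{8 + D}$)
$B = \frac{72055}{4}$ ($B = 17495 - - \frac{2075}{4} = 17495 + \frac{2075}{4} = \frac{72055}{4} \approx 18014.0$)
$v{\left(t,s \right)} = \frac{2}{3} + \frac{1}{3 \left(8 + s\right)}$
$v{\left(120,-223 \right)} - B = \frac{17 + 2 \left(-223\right)}{3 \left(8 - 223\right)} - \frac{72055}{4} = \frac{17 - 446}{3 \left(-215\right)} - \frac{72055}{4} = \frac{1}{3} \left(- \frac{1}{215}\right) \left(-429\right) - \frac{72055}{4} = \frac{143}{215} - \frac{72055}{4} = - \frac{15491253}{860}$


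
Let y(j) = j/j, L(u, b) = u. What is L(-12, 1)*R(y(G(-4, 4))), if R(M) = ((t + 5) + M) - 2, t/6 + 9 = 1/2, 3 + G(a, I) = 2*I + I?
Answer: 564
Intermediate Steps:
G(a, I) = -3 + 3*I (G(a, I) = -3 + (2*I + I) = -3 + 3*I)
t = -51 (t = -54 + 6/2 = -54 + 6*(½) = -54 + 3 = -51)
y(j) = 1
R(M) = -48 + M (R(M) = ((-51 + 5) + M) - 2 = (-46 + M) - 2 = -48 + M)
L(-12, 1)*R(y(G(-4, 4))) = -12*(-48 + 1) = -12*(-47) = 564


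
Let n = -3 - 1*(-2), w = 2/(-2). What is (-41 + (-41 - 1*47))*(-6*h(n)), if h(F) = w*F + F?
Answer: 0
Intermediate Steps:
w = -1 (w = 2*(-½) = -1)
n = -1 (n = -3 + 2 = -1)
h(F) = 0 (h(F) = -F + F = 0)
(-41 + (-41 - 1*47))*(-6*h(n)) = (-41 + (-41 - 1*47))*(-6*0) = (-41 + (-41 - 47))*0 = (-41 - 88)*0 = -129*0 = 0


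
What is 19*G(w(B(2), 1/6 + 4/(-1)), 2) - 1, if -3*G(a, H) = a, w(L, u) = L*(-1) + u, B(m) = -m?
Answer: 191/18 ≈ 10.611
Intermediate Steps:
w(L, u) = u - L (w(L, u) = -L + u = u - L)
G(a, H) = -a/3
19*G(w(B(2), 1/6 + 4/(-1)), 2) - 1 = 19*(-((1/6 + 4/(-1)) - (-1)*2)/3) - 1 = 19*(-((1*(1/6) + 4*(-1)) - 1*(-2))/3) - 1 = 19*(-((1/6 - 4) + 2)/3) - 1 = 19*(-(-23/6 + 2)/3) - 1 = 19*(-1/3*(-11/6)) - 1 = 19*(11/18) - 1 = 209/18 - 1 = 191/18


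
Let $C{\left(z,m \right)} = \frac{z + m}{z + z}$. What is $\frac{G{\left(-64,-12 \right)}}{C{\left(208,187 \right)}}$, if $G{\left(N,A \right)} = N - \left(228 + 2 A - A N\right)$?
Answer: $\frac{41600}{79} \approx 526.58$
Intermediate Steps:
$C{\left(z,m \right)} = \frac{m + z}{2 z}$
$G{\left(N,A \right)} = -228 + N - 2 A + A N$ ($G{\left(N,A \right)} = N - \left(228 + 2 A - A N\right) = -228 + N - 2 A + A N$)
$\frac{G{\left(-64,-12 \right)}}{C{\left(208,187 \right)}} = \frac{-228 - 64 - -24 - -768}{\frac{1}{2} \cdot \frac{1}{208} \left(187 + 208\right)} = \frac{-228 - 64 + 24 + 768}{\frac{1}{2} \cdot \frac{1}{208} \cdot 395} = \frac{500}{\frac{395}{416}} = 500 \cdot \frac{416}{395} = \frac{41600}{79}$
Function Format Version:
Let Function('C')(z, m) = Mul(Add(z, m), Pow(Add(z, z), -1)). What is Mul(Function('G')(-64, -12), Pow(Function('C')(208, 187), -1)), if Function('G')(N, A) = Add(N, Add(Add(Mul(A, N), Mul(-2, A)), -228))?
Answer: Rational(41600, 79) ≈ 526.58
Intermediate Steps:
Function('C')(z, m) = Mul(Rational(1, 2), Pow(z, -1), Add(m, z)) (Function('C')(z, m) = Mul(Add(m, z), Pow(Mul(2, z), -1)) = Mul(Add(m, z), Mul(Rational(1, 2), Pow(z, -1))) = Mul(Rational(1, 2), Pow(z, -1), Add(m, z)))
Function('G')(N, A) = Add(-228, N, Mul(-2, A), Mul(A, N)) (Function('G')(N, A) = Add(N, Add(Add(Mul(-2, A), Mul(A, N)), -228)) = Add(N, Add(-228, Mul(-2, A), Mul(A, N))) = Add(-228, N, Mul(-2, A), Mul(A, N)))
Mul(Function('G')(-64, -12), Pow(Function('C')(208, 187), -1)) = Mul(Add(-228, -64, Mul(-2, -12), Mul(-12, -64)), Pow(Mul(Rational(1, 2), Pow(208, -1), Add(187, 208)), -1)) = Mul(Add(-228, -64, 24, 768), Pow(Mul(Rational(1, 2), Rational(1, 208), 395), -1)) = Mul(500, Pow(Rational(395, 416), -1)) = Mul(500, Rational(416, 395)) = Rational(41600, 79)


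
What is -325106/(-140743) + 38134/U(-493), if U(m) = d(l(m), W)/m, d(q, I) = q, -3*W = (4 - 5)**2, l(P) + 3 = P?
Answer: 1323069189321/34904264 ≈ 37906.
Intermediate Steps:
l(P) = -3 + P
W = -1/3 (W = -(4 - 5)**2/3 = -1/3*(-1)**2 = -1/3*1 = -1/3 ≈ -0.33333)
U(m) = (-3 + m)/m
-325106/(-140743) + 38134/U(-493) = -325106/(-140743) + 38134/(((-3 - 493)/(-493))) = -325106*(-1/140743) + 38134/((-1/493*(-496))) = 325106/140743 + 38134/(496/493) = 325106/140743 + 38134*(493/496) = 325106/140743 + 9400031/248 = 1323069189321/34904264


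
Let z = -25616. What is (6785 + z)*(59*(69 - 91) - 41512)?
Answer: 806155110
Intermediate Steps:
(6785 + z)*(59*(69 - 91) - 41512) = (6785 - 25616)*(59*(69 - 91) - 41512) = -18831*(59*(-22) - 41512) = -18831*(-1298 - 41512) = -18831*(-42810) = 806155110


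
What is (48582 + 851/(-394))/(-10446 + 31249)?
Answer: 19140457/8196382 ≈ 2.3352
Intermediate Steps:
(48582 + 851/(-394))/(-10446 + 31249) = (48582 + 851*(-1/394))/20803 = (48582 - 851/394)*(1/20803) = (19140457/394)*(1/20803) = 19140457/8196382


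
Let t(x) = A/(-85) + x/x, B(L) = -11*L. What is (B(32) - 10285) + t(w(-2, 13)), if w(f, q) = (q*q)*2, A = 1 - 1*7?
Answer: -904054/85 ≈ -10636.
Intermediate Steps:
A = -6 (A = 1 - 7 = -6)
w(f, q) = 2*q² (w(f, q) = q²*2 = 2*q²)
t(x) = 91/85 (t(x) = -6/(-85) + x/x = -6*(-1/85) + 1 = 6/85 + 1 = 91/85)
(B(32) - 10285) + t(w(-2, 13)) = (-11*32 - 10285) + 91/85 = (-352 - 10285) + 91/85 = -10637 + 91/85 = -904054/85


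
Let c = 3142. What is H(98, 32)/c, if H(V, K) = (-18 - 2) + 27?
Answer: 7/3142 ≈ 0.0022279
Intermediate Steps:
H(V, K) = 7 (H(V, K) = -20 + 27 = 7)
H(98, 32)/c = 7/3142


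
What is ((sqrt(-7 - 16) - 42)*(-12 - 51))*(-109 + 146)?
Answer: 97902 - 2331*I*sqrt(23) ≈ 97902.0 - 11179.0*I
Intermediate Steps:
((sqrt(-7 - 16) - 42)*(-12 - 51))*(-109 + 146) = ((sqrt(-23) - 42)*(-63))*37 = ((I*sqrt(23) - 42)*(-63))*37 = ((-42 + I*sqrt(23))*(-63))*37 = (2646 - 63*I*sqrt(23))*37 = 97902 - 2331*I*sqrt(23)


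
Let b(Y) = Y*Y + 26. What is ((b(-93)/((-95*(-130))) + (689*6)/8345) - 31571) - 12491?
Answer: -181637572749/4122430 ≈ -44061.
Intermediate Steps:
b(Y) = 26 + Y² (b(Y) = Y² + 26 = 26 + Y²)
((b(-93)/((-95*(-130))) + (689*6)/8345) - 31571) - 12491 = (((26 + (-93)²)/((-95*(-130))) + (689*6)/8345) - 31571) - 12491 = (((26 + 8649)/12350 + 4134*(1/8345)) - 31571) - 12491 = ((8675*(1/12350) + 4134/8345) - 31571) - 12491 = ((347/494 + 4134/8345) - 31571) - 12491 = (4937911/4122430 - 31571) - 12491 = -130144299619/4122430 - 12491 = -181637572749/4122430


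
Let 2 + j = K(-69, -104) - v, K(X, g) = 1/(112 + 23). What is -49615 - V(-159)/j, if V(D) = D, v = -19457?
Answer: -130310104525/2626426 ≈ -49615.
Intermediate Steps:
K(X, g) = 1/135
j = 2626426/135 (j = -2 + (1/135 - 1*(-19457)) = -2 + (1/135 + 19457) = -2 + 2626696/135 = 2626426/135 ≈ 19455.)
-49615 - V(-159)/j = -49615 - (-159)/2626426/135 = -49615 - (-159)*135/2626426 = -49615 - 1*(-21465/2626426) = -49615 + 21465/2626426 = -130310104525/2626426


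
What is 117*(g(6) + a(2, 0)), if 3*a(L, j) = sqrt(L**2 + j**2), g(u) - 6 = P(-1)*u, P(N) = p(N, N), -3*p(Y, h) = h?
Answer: 1014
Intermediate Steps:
p(Y, h) = -h/3
P(N) = -N/3
g(u) = 6 + u/3 (g(u) = 6 + (-1/3*(-1))*u = 6 + u/3)
a(L, j) = sqrt(L**2 + j**2)/3
117*(g(6) + a(2, 0)) = 117*((6 + (1/3)*6) + sqrt(2**2 + 0**2)/3) = 117*((6 + 2) + sqrt(4 + 0)/3) = 117*(8 + sqrt(4)/3) = 117*(8 + (1/3)*2) = 117*(8 + 2/3) = 117*(26/3) = 1014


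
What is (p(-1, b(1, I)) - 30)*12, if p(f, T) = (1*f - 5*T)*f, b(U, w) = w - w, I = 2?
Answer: -348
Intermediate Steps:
b(U, w) = 0
p(f, T) = f*(f - 5*T) (p(f, T) = (f - 5*T)*f = f*(f - 5*T))
(p(-1, b(1, I)) - 30)*12 = (-(-1 - 5*0) - 30)*12 = (-(-1 + 0) - 30)*12 = (-1*(-1) - 30)*12 = (1 - 30)*12 = -29*12 = -348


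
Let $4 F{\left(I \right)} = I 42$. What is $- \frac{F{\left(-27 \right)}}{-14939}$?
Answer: $- \frac{567}{29878} \approx -0.018977$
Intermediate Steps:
$F{\left(I \right)} = \frac{21 I}{2}$ ($F{\left(I \right)} = \frac{I 42}{4} = \frac{42 I}{4} = \frac{21 I}{2}$)
$- \frac{F{\left(-27 \right)}}{-14939} = - \frac{\frac{21}{2} \left(-27\right)}{-14939} = - \frac{\left(-567\right) \left(-1\right)}{2 \cdot 14939} = \left(-1\right) \frac{567}{29878} = - \frac{567}{29878}$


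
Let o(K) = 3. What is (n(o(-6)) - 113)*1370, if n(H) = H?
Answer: -150700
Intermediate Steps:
(n(o(-6)) - 113)*1370 = (3 - 113)*1370 = -110*1370 = -150700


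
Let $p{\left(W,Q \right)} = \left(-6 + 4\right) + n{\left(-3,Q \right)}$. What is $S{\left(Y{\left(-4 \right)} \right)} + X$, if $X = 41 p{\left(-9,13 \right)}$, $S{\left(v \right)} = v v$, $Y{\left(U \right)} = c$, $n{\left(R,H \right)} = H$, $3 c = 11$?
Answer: $\frac{4180}{9} \approx 464.44$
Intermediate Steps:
$c = \frac{11}{3}$ ($c = \frac{1}{3} \cdot 11 = \frac{11}{3} \approx 3.6667$)
$p{\left(W,Q \right)} = -2 + Q$ ($p{\left(W,Q \right)} = \left(-6 + 4\right) + Q = -2 + Q$)
$Y{\left(U \right)} = \frac{11}{3}$
$S{\left(v \right)} = v^{2}$
$X = 451$ ($X = 41 \left(-2 + 13\right) = 41 \cdot 11 = 451$)
$S{\left(Y{\left(-4 \right)} \right)} + X = \left(\frac{11}{3}\right)^{2} + 451 = \frac{121}{9} + 451 = \frac{4180}{9}$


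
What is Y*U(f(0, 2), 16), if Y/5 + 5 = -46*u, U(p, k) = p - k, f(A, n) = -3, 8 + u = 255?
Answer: 1079865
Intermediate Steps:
u = 247 (u = -8 + 255 = 247)
Y = -56835 (Y = -25 + 5*(-46*247) = -25 + 5*(-11362) = -25 - 56810 = -56835)
Y*U(f(0, 2), 16) = -56835*(-3 - 1*16) = -56835*(-3 - 16) = -56835*(-19) = 1079865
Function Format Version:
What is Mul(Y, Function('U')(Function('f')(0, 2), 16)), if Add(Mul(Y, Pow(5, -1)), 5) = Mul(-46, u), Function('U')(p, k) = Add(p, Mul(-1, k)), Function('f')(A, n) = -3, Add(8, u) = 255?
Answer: 1079865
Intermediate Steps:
u = 247 (u = Add(-8, 255) = 247)
Y = -56835 (Y = Add(-25, Mul(5, Mul(-46, 247))) = Add(-25, Mul(5, -11362)) = Add(-25, -56810) = -56835)
Mul(Y, Function('U')(Function('f')(0, 2), 16)) = Mul(-56835, Add(-3, Mul(-1, 16))) = Mul(-56835, Add(-3, -16)) = Mul(-56835, -19) = 1079865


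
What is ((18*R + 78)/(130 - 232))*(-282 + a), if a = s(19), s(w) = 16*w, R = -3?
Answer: -88/17 ≈ -5.1765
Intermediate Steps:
a = 304 (a = 16*19 = 304)
((18*R + 78)/(130 - 232))*(-282 + a) = ((18*(-3) + 78)/(130 - 232))*(-282 + 304) = ((-54 + 78)/(-102))*22 = (24*(-1/102))*22 = -4/17*22 = -88/17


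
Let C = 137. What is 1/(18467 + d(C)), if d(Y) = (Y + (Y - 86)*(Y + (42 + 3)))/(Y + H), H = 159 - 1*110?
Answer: 186/3444281 ≈ 5.4003e-5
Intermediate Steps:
H = 49 (H = 159 - 110 = 49)
d(Y) = (Y + (-86 + Y)*(45 + Y))/(49 + Y) (d(Y) = (Y + (Y - 86)*(Y + (42 + 3)))/(Y + 49) = (Y + (-86 + Y)*(Y + 45))/(49 + Y) = (Y + (-86 + Y)*(45 + Y))/(49 + Y))
1/(18467 + d(C)) = 1/(18467 + (-3870 + 137² - 40*137)/(49 + 137)) = 1/(18467 + (-3870 + 18769 - 5480)/186) = 1/(18467 + (1/186)*9419) = 1/(18467 + 9419/186) = 1/(3444281/186) = 186/3444281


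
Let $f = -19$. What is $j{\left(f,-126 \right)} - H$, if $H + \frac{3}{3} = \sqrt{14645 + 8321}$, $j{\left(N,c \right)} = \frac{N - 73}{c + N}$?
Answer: $\frac{237}{145} - \sqrt{22966} \approx -149.91$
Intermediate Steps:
$j{\left(N,c \right)} = \frac{-73 + N}{N + c}$
$H = -1 + \sqrt{22966}$ ($H = -1 + \sqrt{14645 + 8321} = -1 + \sqrt{22966} \approx 150.55$)
$j{\left(f,-126 \right)} - H = \frac{-73 - 19}{-19 - 126} - \left(-1 + \sqrt{22966}\right) = \frac{1}{-145} \left(-92\right) + \left(1 - \sqrt{22966}\right) = \left(- \frac{1}{145}\right) \left(-92\right) + \left(1 - \sqrt{22966}\right) = \frac{92}{145} + \left(1 - \sqrt{22966}\right) = \frac{237}{145} - \sqrt{22966}$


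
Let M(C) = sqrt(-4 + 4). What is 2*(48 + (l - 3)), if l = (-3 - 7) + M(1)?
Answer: 70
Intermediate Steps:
M(C) = 0 (M(C) = sqrt(0) = 0)
l = -10 (l = (-3 - 7) + 0 = -10 + 0 = -10)
2*(48 + (l - 3)) = 2*(48 + (-10 - 3)) = 2*(48 - 13) = 2*35 = 70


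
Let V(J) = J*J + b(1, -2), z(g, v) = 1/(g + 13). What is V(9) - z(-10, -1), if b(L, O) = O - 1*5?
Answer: 221/3 ≈ 73.667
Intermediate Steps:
z(g, v) = 1/(13 + g)
b(L, O) = -5 + O (b(L, O) = O - 5 = -5 + O)
V(J) = -7 + J² (V(J) = J*J + (-5 - 2) = J² - 7 = -7 + J²)
V(9) - z(-10, -1) = (-7 + 9²) - 1/(13 - 10) = (-7 + 81) - 1/3 = 74 - 1*⅓ = 74 - ⅓ = 221/3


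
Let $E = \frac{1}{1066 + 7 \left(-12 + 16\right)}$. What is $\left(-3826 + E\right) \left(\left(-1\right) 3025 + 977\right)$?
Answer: $\frac{4286098432}{547} \approx 7.8356 \cdot 10^{6}$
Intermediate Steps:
$E = \frac{1}{1094}$ ($E = \frac{1}{1066 + 7 \cdot 4} = \frac{1}{1066 + 28} = \frac{1}{1094} \approx 0.00091408$)
$\left(-3826 + E\right) \left(\left(-1\right) 3025 + 977\right) = \left(-3826 + \frac{1}{1094}\right) \left(\left(-1\right) 3025 + 977\right) = - \frac{4185643 \left(-3025 + 977\right)}{1094} = \left(- \frac{4185643}{1094}\right) \left(-2048\right) = \frac{4286098432}{547}$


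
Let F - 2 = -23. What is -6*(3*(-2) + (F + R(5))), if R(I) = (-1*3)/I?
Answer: 828/5 ≈ 165.60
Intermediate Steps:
R(I) = -3/I
F = -21 (F = 2 - 23 = -21)
-6*(3*(-2) + (F + R(5))) = -6*(3*(-2) + (-21 - 3/5)) = -6*(-6 + (-21 - 3*⅕)) = -6*(-6 + (-21 - ⅗)) = -6*(-6 - 108/5) = -6*(-138/5) = 828/5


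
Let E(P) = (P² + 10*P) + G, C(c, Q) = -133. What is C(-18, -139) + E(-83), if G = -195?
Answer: 5731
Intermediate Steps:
E(P) = -195 + P² + 10*P (E(P) = (P² + 10*P) - 195 = -195 + P² + 10*P)
C(-18, -139) + E(-83) = -133 + (-195 + (-83)² + 10*(-83)) = -133 + (-195 + 6889 - 830) = -133 + 5864 = 5731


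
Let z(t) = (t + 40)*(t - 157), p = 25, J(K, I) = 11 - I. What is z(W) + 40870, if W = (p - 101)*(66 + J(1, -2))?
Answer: 36785074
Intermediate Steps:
W = -6004 (W = (25 - 101)*(66 + (11 - 1*(-2))) = -76*(66 + (11 + 2)) = -76*(66 + 13) = -76*79 = -6004)
z(t) = (-157 + t)*(40 + t) (z(t) = (40 + t)*(-157 + t) = (-157 + t)*(40 + t))
z(W) + 40870 = (-6280 + (-6004)**2 - 117*(-6004)) + 40870 = (-6280 + 36048016 + 702468) + 40870 = 36744204 + 40870 = 36785074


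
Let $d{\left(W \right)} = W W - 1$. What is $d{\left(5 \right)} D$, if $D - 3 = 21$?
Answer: $576$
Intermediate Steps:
$D = 24$ ($D = 3 + 21 = 24$)
$d{\left(W \right)} = -1 + W^{2}$ ($d{\left(W \right)} = W^{2} - 1 = -1 + W^{2}$)
$d{\left(5 \right)} D = \left(-1 + 5^{2}\right) 24 = \left(-1 + 25\right) 24 = 24 \cdot 24 = 576$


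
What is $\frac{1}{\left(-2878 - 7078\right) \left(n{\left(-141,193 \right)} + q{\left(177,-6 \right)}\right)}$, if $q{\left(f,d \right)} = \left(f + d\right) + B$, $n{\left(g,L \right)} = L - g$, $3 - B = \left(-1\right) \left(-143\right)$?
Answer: $- \frac{1}{3633940} \approx -2.7518 \cdot 10^{-7}$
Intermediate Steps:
$B = -140$ ($B = 3 - \left(-1\right) \left(-143\right) = 3 - 143 = -140$)
$q{\left(f,d \right)} = -140 + d + f$ ($q{\left(f,d \right)} = \left(f + d\right) - 140 = \left(d + f\right) - 140 = -140 + d + f$)
$\frac{1}{\left(-2878 - 7078\right) \left(n{\left(-141,193 \right)} + q{\left(177,-6 \right)}\right)} = \frac{1}{\left(-2878 - 7078\right) \left(\left(193 - -141\right) - -31\right)} = \frac{1}{\left(-9956\right) \left(\left(193 + 141\right) + 31\right)} = \frac{1}{\left(-9956\right) \left(334 + 31\right)} = \frac{1}{\left(-9956\right) 365} = \frac{1}{-3633940} = - \frac{1}{3633940}$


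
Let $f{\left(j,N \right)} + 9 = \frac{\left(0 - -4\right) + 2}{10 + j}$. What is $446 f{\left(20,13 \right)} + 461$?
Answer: $- \frac{17319}{5} \approx -3463.8$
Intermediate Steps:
$f{\left(j,N \right)} = -9 + \frac{6}{10 + j}$ ($f{\left(j,N \right)} = -9 + \frac{\left(0 - -4\right) + 2}{10 + j} = -9 + \frac{\left(0 + 4\right) + 2}{10 + j} = -9 + \frac{4 + 2}{10 + j} = -9 + \frac{6}{10 + j}$)
$446 f{\left(20,13 \right)} + 461 = 446 \frac{3 \left(-28 - 60\right)}{10 + 20} + 461 = 446 \frac{3 \left(-28 - 60\right)}{30} + 461 = 446 \cdot 3 \cdot \frac{1}{30} \left(-88\right) + 461 = 446 \left(- \frac{44}{5}\right) + 461 = - \frac{19624}{5} + 461 = - \frac{17319}{5}$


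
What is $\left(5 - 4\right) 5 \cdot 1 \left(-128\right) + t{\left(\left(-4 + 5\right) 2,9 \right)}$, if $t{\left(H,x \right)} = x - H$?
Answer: $-633$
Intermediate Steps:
$\left(5 - 4\right) 5 \cdot 1 \left(-128\right) + t{\left(\left(-4 + 5\right) 2,9 \right)} = \left(5 - 4\right) 5 \cdot 1 \left(-128\right) + \left(9 - \left(-4 + 5\right) 2\right) = 1 \cdot 5 \cdot 1 \left(-128\right) + \left(9 - 1 \cdot 2\right) = 5 \cdot 1 \left(-128\right) + \left(9 - 2\right) = 5 \left(-128\right) + \left(9 - 2\right) = -640 + 7 = -633$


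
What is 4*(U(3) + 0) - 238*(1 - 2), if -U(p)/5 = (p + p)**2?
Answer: -482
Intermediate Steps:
U(p) = -20*p**2 (U(p) = -5*(p + p)**2 = -5*4*p**2 = -20*p**2)
4*(U(3) + 0) - 238*(1 - 2) = 4*(-20*3**2 + 0) - 238*(1 - 2) = 4*(-20*9 + 0) - 238*(-1) = 4*(-180 + 0) - 119*(-2) = 4*(-180) + 238 = -720 + 238 = -482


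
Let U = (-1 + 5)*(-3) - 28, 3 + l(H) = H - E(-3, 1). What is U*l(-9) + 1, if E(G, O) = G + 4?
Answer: 521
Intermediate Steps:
E(G, O) = 4 + G
l(H) = -4 + H (l(H) = -3 + (H - (4 - 3)) = -3 + (H - 1*1) = -3 + (H - 1) = -3 + (-1 + H) = -4 + H)
U = -40 (U = 4*(-3) - 28 = -12 - 28 = -40)
U*l(-9) + 1 = -40*(-4 - 9) + 1 = -40*(-13) + 1 = 520 + 1 = 521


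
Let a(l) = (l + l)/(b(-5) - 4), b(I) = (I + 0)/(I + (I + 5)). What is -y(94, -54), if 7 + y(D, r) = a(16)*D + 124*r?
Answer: 23117/3 ≈ 7705.7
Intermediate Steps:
b(I) = I/(5 + 2*I) (b(I) = I/(I + (5 + I)) = I/(5 + 2*I))
a(l) = -2*l/3 (a(l) = (l + l)/(-5/(5 + 2*(-5)) - 4) = (2*l)/(-5/(5 - 10) - 4) = (2*l)/(-5/(-5) - 4) = (2*l)/(-5*(-1/5) - 4) = (2*l)/(1 - 4) = (2*l)/(-3) = (2*l)*(-1/3) = -2*l/3)
y(D, r) = -7 + 124*r - 32*D/3 (y(D, r) = -7 + ((-2/3*16)*D + 124*r) = -7 + (-32*D/3 + 124*r) = -7 + (124*r - 32*D/3) = -7 + 124*r - 32*D/3)
-y(94, -54) = -(-7 + 124*(-54) - 32/3*94) = -(-7 - 6696 - 3008/3) = -1*(-23117/3) = 23117/3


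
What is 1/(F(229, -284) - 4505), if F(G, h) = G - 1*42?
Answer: -1/4318 ≈ -0.00023159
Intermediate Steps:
F(G, h) = -42 + G (F(G, h) = G - 42 = -42 + G)
1/(F(229, -284) - 4505) = 1/((-42 + 229) - 4505) = 1/(187 - 4505) = 1/(-4318) = -1/4318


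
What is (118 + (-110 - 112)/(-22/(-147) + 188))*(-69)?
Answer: -111469845/13829 ≈ -8060.6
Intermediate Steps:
(118 + (-110 - 112)/(-22/(-147) + 188))*(-69) = (118 - 222/(-22*(-1/147) + 188))*(-69) = (118 - 222/(22/147 + 188))*(-69) = (118 - 222/27658/147)*(-69) = (118 - 222*147/27658)*(-69) = (118 - 16317/13829)*(-69) = (1615505/13829)*(-69) = -111469845/13829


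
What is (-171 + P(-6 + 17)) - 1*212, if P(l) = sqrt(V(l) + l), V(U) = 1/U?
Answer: -383 + sqrt(1342)/11 ≈ -379.67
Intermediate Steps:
P(l) = sqrt(l + 1/l) (P(l) = sqrt(1/l + l) = sqrt(l + 1/l))
(-171 + P(-6 + 17)) - 1*212 = (-171 + sqrt((-6 + 17) + 1/(-6 + 17))) - 1*212 = (-171 + sqrt(11 + 1/11)) - 212 = (-171 + sqrt(122/11)) - 212 = (-171 + sqrt(1342)/11) - 212 = -383 + sqrt(1342)/11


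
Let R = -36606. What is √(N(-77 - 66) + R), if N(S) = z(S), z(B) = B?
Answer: I*√36749 ≈ 191.7*I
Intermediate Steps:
N(S) = S
√(N(-77 - 66) + R) = √((-77 - 66) - 36606) = √(-143 - 36606) = √(-36749) = I*√36749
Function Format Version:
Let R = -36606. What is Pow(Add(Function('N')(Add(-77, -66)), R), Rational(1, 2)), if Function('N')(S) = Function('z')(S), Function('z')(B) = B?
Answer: Mul(I, Pow(36749, Rational(1, 2))) ≈ Mul(191.70, I)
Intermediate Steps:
Function('N')(S) = S
Pow(Add(Function('N')(Add(-77, -66)), R), Rational(1, 2)) = Pow(Add(Add(-77, -66), -36606), Rational(1, 2)) = Pow(Add(-143, -36606), Rational(1, 2)) = Pow(-36749, Rational(1, 2)) = Mul(I, Pow(36749, Rational(1, 2)))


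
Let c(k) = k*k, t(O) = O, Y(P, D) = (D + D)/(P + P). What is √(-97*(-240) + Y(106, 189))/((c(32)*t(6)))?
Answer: √261594114/651264 ≈ 0.024835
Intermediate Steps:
Y(P, D) = D/P (Y(P, D) = (2*D)/((2*P)) = (2*D)*(1/(2*P)) = D/P)
c(k) = k²
√(-97*(-240) + Y(106, 189))/((c(32)*t(6))) = √(-97*(-240) + 189/106)/((32²*6)) = √(23280 + 189*(1/106))/((1024*6)) = √(23280 + 189/106)/6144 = √(2467869/106)*(1/6144) = (√261594114/106)*(1/6144) = √261594114/651264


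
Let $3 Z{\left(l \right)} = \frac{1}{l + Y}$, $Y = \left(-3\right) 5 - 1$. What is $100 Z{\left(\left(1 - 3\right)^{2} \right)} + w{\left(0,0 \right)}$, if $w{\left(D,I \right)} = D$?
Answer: $- \frac{25}{9} \approx -2.7778$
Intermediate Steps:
$Y = -16$ ($Y = -15 - 1 = -16$)
$Z{\left(l \right)} = \frac{1}{3 \left(-16 + l\right)}$ ($Z{\left(l \right)} = \frac{1}{3 \left(l - 16\right)} = \frac{1}{3 \left(-16 + l\right)}$)
$100 Z{\left(\left(1 - 3\right)^{2} \right)} + w{\left(0,0 \right)} = 100 \frac{1}{3 \left(-16 + \left(1 - 3\right)^{2}\right)} + 0 = 100 \frac{1}{3 \left(-16 + \left(-2\right)^{2}\right)} + 0 = 100 \frac{1}{3 \left(-16 + 4\right)} + 0 = 100 \frac{1}{3 \left(-12\right)} + 0 = 100 \cdot \frac{1}{3} \left(- \frac{1}{12}\right) + 0 = 100 \left(- \frac{1}{36}\right) + 0 = - \frac{25}{9} + 0 = - \frac{25}{9}$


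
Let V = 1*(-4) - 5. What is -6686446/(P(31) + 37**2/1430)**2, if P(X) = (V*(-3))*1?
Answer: -13673113425400/1598320441 ≈ -8554.7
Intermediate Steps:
V = -9 (V = -4 - 5 = -9)
P(X) = 27 (P(X) = -9*(-3)*1 = 27*1 = 27)
-6686446/(P(31) + 37**2/1430)**2 = -6686446/(27 + 37**2/1430)**2 = -6686446/(27 + 1369*(1/1430))**2 = -6686446/(27 + 1369/1430)**2 = -6686446/((39979/1430)**2) = -6686446/1598320441/2044900 = -6686446*2044900/1598320441 = -13673113425400/1598320441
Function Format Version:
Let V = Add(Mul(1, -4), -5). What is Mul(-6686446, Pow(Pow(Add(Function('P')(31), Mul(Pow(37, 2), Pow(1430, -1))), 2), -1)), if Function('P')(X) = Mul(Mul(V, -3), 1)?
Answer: Rational(-13673113425400, 1598320441) ≈ -8554.7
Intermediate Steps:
V = -9 (V = Add(-4, -5) = -9)
Function('P')(X) = 27 (Function('P')(X) = Mul(Mul(-9, -3), 1) = Mul(27, 1) = 27)
Mul(-6686446, Pow(Pow(Add(Function('P')(31), Mul(Pow(37, 2), Pow(1430, -1))), 2), -1)) = Mul(-6686446, Pow(Pow(Add(27, Mul(Pow(37, 2), Pow(1430, -1))), 2), -1)) = Mul(-6686446, Pow(Pow(Add(27, Mul(1369, Rational(1, 1430))), 2), -1)) = Mul(-6686446, Pow(Pow(Add(27, Rational(1369, 1430)), 2), -1)) = Mul(-6686446, Pow(Pow(Rational(39979, 1430), 2), -1)) = Mul(-6686446, Pow(Rational(1598320441, 2044900), -1)) = Mul(-6686446, Rational(2044900, 1598320441)) = Rational(-13673113425400, 1598320441)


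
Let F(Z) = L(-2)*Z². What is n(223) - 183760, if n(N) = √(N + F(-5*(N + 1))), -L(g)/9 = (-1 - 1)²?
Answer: -183760 + I*√45158177 ≈ -1.8376e+5 + 6720.0*I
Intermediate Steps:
L(g) = -36 (L(g) = -9*(-1 - 1)² = -9*(-2)² = -9*4 = -36)
F(Z) = -36*Z²
n(N) = √(N - 36*(-5 - 5*N)²) (n(N) = √(N - 36*25*(N + 1)²) = √(N - 36*25*(1 + N)²) = √(N - 36*(-5 - 5*N)²))
n(223) - 183760 = √(223 - 900*(1 + 223)²) - 183760 = √(223 - 900*224²) - 183760 = √(223 - 900*50176) - 183760 = √(223 - 45158400) - 183760 = √(-45158177) - 183760 = I*√45158177 - 183760 = -183760 + I*√45158177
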